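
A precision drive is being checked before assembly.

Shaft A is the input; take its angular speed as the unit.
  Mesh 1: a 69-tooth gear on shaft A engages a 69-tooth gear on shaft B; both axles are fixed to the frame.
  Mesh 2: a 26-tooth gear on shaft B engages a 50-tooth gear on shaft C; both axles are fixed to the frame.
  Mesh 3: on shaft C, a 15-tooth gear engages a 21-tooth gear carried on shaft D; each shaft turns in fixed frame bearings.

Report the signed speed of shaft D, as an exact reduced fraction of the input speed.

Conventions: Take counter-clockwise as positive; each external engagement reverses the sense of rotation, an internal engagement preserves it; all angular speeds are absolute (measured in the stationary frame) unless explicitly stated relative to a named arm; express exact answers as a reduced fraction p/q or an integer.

-13/35

3-mesh fixed-axis compound train (all bearings frame-fixed)
mesh 1 [69T→69T]: |ω|/ω_in = 1×69/69 = 1, sense flips to −
mesh 2 [26T→50T]: |ω|/ω_in = 1×26/50 = 13/25, sense flips to +
mesh 3 [15T→21T]: |ω|/ω_in = (13/25)×15/21 = 13/35, sense flips to −
signed output speed (× input speed) = -13/35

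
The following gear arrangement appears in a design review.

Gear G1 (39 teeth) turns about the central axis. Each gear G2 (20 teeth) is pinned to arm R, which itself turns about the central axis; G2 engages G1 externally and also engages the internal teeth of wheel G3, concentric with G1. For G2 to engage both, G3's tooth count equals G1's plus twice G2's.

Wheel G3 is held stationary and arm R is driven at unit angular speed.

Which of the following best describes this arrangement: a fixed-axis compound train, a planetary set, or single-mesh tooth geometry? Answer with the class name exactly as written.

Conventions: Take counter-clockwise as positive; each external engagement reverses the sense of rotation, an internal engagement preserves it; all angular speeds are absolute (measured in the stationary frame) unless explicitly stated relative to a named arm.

planetary set

planetary set (39T centre, 20T on arm, 79T internal) — Willis relation
classification: planetary set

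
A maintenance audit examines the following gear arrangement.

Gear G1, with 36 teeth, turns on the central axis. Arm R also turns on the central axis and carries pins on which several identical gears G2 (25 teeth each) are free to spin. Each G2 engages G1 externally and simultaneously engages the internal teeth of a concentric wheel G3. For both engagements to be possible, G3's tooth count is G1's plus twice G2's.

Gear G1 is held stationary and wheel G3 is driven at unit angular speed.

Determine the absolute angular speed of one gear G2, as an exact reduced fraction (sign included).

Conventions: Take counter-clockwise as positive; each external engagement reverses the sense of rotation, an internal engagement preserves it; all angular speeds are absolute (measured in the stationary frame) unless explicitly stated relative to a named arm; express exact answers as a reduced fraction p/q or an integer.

topology: planetary set — G1 36T / G2 25T / G3 86T, arm = carrier (Willis)
ring teeth: 36 + 2·25 = 86
36(ω_sun−ω_arm) = −86(ω_ring−ω_arm),  ω_sun = 0, ω_ring = 1
36(0−ω_arm) = −86(1−ω_arm)  ⇒  122·ω_arm = 86  ⇒  ω_arm = 43/61
sun–planet mesh: 36·(0−43/61) = −25·(ω_p−ω_arm)  ⇒  ω_p−ω_arm = 1548/1525
ω_p = 43/61 + 1548/1525 = 43/25
exact speed ratio = 43/25

43/25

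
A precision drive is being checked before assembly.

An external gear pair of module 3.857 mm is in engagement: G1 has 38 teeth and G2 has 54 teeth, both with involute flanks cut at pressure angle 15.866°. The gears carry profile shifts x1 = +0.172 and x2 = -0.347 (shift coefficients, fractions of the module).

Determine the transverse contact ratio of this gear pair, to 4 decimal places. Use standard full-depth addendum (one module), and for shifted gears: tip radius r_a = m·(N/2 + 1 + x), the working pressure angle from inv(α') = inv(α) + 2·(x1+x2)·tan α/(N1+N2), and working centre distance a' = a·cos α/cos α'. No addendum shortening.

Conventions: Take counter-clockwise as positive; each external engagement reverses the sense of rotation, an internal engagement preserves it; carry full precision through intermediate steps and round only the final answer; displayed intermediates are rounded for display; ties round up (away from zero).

recognized (one external pair, fixed centres): single-mesh tooth geometry, m = 3.857, N1 = 38, N2 = 54
base radii: r_b1 = 70.491190, r_b2 = 100.171691
tip radii: r_a1 = 77.803404, r_a2 = 106.657621
inv(α') = inv(15.866°) + 2·(+0.172-0.347)·tan α/(38+54) = 0.00622084  ⇒  α' = 15.05647°
a' = a·cos α / cos α' = 177.4220·cos 15.866°/cos 15.05647° = 176.729970
action lengths: √(r_a1²−r_b1²) = 32.929650, √(r_a2²−r_b2²) = 36.626227
base pitch p_b = π·m·cos α = 11.655505
CR = (32.929650 + 36.626227 − 176.729970·sin 15.05647°)/11.655505 = 2.028790
contact ratio ≈ 2.0288

2.0288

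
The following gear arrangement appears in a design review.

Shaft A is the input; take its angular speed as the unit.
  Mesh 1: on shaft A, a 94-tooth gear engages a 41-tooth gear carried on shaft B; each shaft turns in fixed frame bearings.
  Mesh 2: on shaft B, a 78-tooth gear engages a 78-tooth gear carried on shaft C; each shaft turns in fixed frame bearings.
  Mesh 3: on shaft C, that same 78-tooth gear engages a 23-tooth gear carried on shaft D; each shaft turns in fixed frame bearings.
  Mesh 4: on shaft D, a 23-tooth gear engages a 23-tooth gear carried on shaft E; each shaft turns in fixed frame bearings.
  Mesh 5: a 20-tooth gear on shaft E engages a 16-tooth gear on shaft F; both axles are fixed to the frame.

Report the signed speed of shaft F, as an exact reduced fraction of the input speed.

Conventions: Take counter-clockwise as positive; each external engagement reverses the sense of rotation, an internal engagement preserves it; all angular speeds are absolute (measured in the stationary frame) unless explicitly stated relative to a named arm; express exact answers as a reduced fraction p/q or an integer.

5-mesh fixed-axis compound train (all bearings frame-fixed)
mesh 1 [94T→41T]: |ω|/ω_in = 1×94/41 = 94/41, sense flips to −
mesh 2 [78T→78T]: |ω|/ω_in = (94/41)×78/78 = 94/41, sense flips to +
mesh 3 [78T→23T]: |ω|/ω_in = (94/41)×78/23 = 7332/943, sense flips to −
mesh 4 [23T→23T]: |ω|/ω_in = (7332/943)×23/23 = 7332/943, sense flips to +
mesh 5 [20T→16T]: |ω|/ω_in = (7332/943)×20/16 = 9165/943, sense flips to −
signed output speed (× input speed) = -9165/943

-9165/943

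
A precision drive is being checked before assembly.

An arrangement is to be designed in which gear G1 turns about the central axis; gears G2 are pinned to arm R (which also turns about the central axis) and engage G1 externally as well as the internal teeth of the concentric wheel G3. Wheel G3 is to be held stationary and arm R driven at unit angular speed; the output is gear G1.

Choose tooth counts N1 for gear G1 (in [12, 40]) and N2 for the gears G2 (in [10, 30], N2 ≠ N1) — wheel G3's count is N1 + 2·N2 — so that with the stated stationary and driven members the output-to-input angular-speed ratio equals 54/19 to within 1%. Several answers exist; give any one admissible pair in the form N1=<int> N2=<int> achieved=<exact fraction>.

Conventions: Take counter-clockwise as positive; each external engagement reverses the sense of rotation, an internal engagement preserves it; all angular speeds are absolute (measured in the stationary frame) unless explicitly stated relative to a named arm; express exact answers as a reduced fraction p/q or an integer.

N1=38 N2=16 achieved=54/19

planetary set to be sized for 54/19 (Willis relation)
Willis with ω_ring = 0: ω_sun/ω_arm = (N1+N3)/N1; set equal to 54/19  ⇒  N3/N1 = 54/19 − 1 = 35/19
N3 = N1 + 2·N2  ⇒  N2/N1 = (N3/N1 − 1)/2 = (35/19 − 1)/2 = 8/19
smallest multiple with N1 ≥ 12 and N2 ≥ 10: k = 2  ⇒  N1 = 2·19 = 38, N2 = 2·8 = 16 (N1 ≤ 40, N2 ≤ 30, N2 ≠ N1 ✓), N3 = 38 + 2·16 = 70
check: (N1+N3)/N1 with N1 = 38, N3 = 70 gives 54/19; |achieved − target| = 0 ≤ 27/950 ✓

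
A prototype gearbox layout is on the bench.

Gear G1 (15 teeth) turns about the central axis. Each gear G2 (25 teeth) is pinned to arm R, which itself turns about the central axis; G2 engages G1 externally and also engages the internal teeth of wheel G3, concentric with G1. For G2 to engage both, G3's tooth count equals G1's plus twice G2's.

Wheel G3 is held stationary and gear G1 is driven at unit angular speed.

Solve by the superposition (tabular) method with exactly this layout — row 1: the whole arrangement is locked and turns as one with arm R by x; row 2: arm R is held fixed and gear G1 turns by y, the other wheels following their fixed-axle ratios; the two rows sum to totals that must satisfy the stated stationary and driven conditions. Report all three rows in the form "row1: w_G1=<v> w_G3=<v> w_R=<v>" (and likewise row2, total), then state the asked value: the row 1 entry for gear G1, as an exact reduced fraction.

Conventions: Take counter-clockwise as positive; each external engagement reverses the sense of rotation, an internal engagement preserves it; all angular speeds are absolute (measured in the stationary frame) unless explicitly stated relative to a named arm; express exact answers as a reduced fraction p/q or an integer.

row1: w_G1=3/16 w_G3=3/16 w_R=3/16
row2: w_G1=13/16 w_G3=-3/16 w_R=0
total: w_G1=1 w_G3=0 w_R=3/16
asked value: 3/16

recognized (axles ride arm R): planetary set, 15/25/65 teeth
row 1 — lock + rotate with arm: ω_sun = ω_ring = ω_arm = x
row 2 — arm fixed, fixed-axis ratios: sun y, ring −(15/65)·y, arm 0
boundary: total ω_ring = x − (15/65)·y = 0 and total ω_sun = x + y = 1  ⇒  y = 13/16, x = 3/16
row 2 ring = −(15/65)·13/16 = -3/16
totals (row 1 + row 2): sun 3/16 + 13/16 = 1, ring 3/16 + (-3/16) = 0, arm 3/16 + 0 = 3/16
asked cell (row1, sun) = 3/16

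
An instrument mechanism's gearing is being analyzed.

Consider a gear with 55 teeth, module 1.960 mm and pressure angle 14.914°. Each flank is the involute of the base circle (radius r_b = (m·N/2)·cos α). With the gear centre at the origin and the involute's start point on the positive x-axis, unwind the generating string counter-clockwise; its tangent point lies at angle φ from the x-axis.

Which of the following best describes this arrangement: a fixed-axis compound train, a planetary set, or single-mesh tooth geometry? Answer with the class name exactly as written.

single-mesh tooth geometry

class = single-mesh tooth geometry [base-circle involute, m = 1.960, 55T]
classification: single-mesh tooth geometry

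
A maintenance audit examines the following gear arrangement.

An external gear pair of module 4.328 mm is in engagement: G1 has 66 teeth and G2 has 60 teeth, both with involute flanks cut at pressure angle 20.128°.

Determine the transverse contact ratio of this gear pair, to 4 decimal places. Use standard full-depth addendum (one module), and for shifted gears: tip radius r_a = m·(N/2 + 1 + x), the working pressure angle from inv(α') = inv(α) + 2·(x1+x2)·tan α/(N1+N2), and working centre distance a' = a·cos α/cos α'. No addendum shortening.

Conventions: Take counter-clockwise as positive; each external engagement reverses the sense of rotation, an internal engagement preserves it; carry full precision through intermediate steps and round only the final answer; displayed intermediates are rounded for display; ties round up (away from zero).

single-mesh involute tooth geometry (66T engaging 60T at module 4.328)
base radii: r_b1 = 134.101195, r_b2 = 121.910177
tip radii: r_a1 = 147.152000, r_a2 = 134.168000
no profile shift: α' = α, a' = a
action lengths: √(r_a1²−r_b1²) = 60.585317, √(r_a2²−r_b2²) = 56.026430
base pitch p_b = π·m·cos α = 12.766404
CR = (60.585317 + 56.026430 − 272.664000·sin 20.12800°)/12.766404 = 1.784606
contact ratio ≈ 1.7846

1.7846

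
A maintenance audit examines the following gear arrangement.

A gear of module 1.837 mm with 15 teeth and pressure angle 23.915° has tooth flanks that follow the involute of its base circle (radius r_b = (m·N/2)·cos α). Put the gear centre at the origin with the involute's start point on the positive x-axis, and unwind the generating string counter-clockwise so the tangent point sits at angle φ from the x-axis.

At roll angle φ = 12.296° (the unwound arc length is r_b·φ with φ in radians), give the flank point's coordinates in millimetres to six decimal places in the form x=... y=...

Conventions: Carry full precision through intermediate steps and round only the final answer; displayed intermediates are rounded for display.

class = single-mesh tooth geometry [base-circle involute, m = 1.837, 15T]
pitch radius r_p = m·N/2 = 1.837·15/2 = 13.777500
base radius r_b = r_p·cos α = 13.777500·cos 23.915° = 12.594672
roll angle φ = 12.296° = 0.21460568 rad
x = r_b·(cos φ + φ·sin φ) = 12.881369
y = r_b·(sin φ − φ·cos φ) = 0.041304

x=12.881369 y=0.041304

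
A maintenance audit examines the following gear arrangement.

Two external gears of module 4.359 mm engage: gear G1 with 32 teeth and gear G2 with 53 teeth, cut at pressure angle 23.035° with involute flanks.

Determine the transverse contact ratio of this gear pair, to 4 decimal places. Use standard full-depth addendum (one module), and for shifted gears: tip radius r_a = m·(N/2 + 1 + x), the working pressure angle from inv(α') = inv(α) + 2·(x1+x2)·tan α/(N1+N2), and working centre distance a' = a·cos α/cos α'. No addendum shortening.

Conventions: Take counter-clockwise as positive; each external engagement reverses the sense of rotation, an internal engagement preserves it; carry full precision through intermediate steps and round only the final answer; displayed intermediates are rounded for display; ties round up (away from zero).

single-mesh involute tooth geometry (32T engaging 53T at module 4.359)
base radii: r_b1 = 64.183032, r_b2 = 106.303146
tip radii: r_a1 = 74.103000, r_a2 = 119.872500
no profile shift: α' = α, a' = a
action lengths: √(r_a1²−r_b1²) = 37.037725, √(r_a2²−r_b2²) = 55.399073
base pitch p_b = π·m·cos α = 12.602309
CR = (37.037725 + 55.399073 − 185.257500·sin 23.03500°)/12.602309 = 1.582787
contact ratio ≈ 1.5828

1.5828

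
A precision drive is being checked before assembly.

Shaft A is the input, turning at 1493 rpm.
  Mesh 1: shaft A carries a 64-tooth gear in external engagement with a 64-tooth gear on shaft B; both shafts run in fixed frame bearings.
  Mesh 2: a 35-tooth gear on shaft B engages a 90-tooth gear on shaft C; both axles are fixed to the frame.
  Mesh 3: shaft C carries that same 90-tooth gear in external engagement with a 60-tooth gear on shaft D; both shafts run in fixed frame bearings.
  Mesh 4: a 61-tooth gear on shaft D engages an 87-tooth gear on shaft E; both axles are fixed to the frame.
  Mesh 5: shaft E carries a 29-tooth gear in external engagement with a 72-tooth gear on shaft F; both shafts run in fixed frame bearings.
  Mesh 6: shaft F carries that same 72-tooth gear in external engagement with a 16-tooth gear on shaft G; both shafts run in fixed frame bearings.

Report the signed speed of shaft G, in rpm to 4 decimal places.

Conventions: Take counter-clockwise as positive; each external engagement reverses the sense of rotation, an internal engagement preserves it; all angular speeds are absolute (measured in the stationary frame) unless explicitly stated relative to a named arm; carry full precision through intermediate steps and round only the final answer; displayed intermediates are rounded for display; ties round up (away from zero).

topology: fixed-axis compound train — 6 meshes, A→G
mesh 1 [64T→64T]: ω = 1493.0000×64/64 = 1493.0000 rpm, sense flips to −
mesh 2 [35T→90T]: ω = 1493.0000×35/90 = 580.6111 rpm, sense flips to +
mesh 3 [90T→60T]: ω = 580.6111×90/60 = 870.9167 rpm, sense flips to −
mesh 4 [61T→87T]: ω = 870.9167×61/87 = 610.6427 rpm, sense flips to +
mesh 5 [29T→72T]: ω = 610.6427×29/72 = 245.9533 rpm, sense flips to −
mesh 6 [72T→16T]: ω = 245.9533×72/16 = 1106.7899 rpm, sense flips to +
signed output speed = +1106.7899 rpm

+1106.7899 rpm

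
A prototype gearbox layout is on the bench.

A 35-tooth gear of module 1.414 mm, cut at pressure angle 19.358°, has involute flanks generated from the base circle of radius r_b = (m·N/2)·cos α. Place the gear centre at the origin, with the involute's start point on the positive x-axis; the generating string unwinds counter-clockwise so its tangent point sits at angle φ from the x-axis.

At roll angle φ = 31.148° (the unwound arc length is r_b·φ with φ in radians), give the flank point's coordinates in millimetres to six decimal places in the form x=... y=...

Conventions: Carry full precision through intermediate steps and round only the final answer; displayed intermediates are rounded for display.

x=26.545165 y=1.213739

topology: single-mesh involute geometry — m = 1.414, N = 35
pitch radius r_p = m·N/2 = 1.414·35/2 = 24.745000
base radius r_b = r_p·cos α = 24.745000·cos 19.358° = 23.346063
roll angle φ = 31.148° = 0.54363516 rad
x = r_b·(cos φ + φ·sin φ) = 26.545165
y = r_b·(sin φ − φ·cos φ) = 1.213739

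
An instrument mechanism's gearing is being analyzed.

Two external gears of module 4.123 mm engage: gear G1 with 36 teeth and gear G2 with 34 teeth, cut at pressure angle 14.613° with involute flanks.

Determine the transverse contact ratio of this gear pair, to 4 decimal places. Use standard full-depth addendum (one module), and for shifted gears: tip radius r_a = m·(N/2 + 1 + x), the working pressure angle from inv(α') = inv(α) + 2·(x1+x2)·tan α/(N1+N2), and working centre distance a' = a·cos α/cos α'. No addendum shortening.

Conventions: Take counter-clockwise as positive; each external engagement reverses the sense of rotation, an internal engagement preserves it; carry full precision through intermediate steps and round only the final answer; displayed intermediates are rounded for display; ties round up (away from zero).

1.9961

class = single-mesh tooth geometry [involute pair 36T × 34T, m = 4.123]
base radii: r_b1 = 71.813322, r_b2 = 67.823693
tip radii: r_a1 = 78.337000, r_a2 = 74.214000
no profile shift: α' = α, a' = a
action lengths: √(r_a1²−r_b1²) = 31.297481, √(r_a2²−r_b2²) = 30.127470
base pitch p_b = π·m·cos α = 12.533789
CR = (31.297481 + 30.127470 − 144.305000·sin 14.61300°)/12.533789 = 1.996076
contact ratio ≈ 1.9961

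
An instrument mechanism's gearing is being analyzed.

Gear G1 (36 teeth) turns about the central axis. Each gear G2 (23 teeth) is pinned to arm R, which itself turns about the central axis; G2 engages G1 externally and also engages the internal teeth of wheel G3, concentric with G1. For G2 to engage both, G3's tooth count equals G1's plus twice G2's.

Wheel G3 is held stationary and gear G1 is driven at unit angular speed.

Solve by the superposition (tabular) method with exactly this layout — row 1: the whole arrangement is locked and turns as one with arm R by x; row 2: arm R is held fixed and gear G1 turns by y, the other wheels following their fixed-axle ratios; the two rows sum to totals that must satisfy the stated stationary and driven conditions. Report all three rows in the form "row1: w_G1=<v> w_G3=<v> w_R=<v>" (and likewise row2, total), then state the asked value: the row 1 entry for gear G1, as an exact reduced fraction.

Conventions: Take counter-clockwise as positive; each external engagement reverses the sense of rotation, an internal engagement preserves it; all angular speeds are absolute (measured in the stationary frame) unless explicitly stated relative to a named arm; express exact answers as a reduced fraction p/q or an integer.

class = planetary set [G3 = 36+2·23 = 82; Willis about the carrier]
row 1 — lock + rotate with arm: ω_sun = ω_ring = ω_arm = x
row 2 — arm fixed, fixed-axis ratios: sun y, ring −(36/82)·y, arm 0
boundary: total ω_ring = x − (36/82)·y = 0 and total ω_sun = x + y = 1  ⇒  y = 41/59, x = 18/59
row 2 ring = −(36/82)·41/59 = -18/59
totals (row 1 + row 2): sun 18/59 + 41/59 = 1, ring 18/59 + (-18/59) = 0, arm 18/59 + 0 = 18/59
asked cell (row1, sun) = 18/59

row1: w_G1=18/59 w_G3=18/59 w_R=18/59
row2: w_G1=41/59 w_G3=-18/59 w_R=0
total: w_G1=1 w_G3=0 w_R=18/59
asked value: 18/59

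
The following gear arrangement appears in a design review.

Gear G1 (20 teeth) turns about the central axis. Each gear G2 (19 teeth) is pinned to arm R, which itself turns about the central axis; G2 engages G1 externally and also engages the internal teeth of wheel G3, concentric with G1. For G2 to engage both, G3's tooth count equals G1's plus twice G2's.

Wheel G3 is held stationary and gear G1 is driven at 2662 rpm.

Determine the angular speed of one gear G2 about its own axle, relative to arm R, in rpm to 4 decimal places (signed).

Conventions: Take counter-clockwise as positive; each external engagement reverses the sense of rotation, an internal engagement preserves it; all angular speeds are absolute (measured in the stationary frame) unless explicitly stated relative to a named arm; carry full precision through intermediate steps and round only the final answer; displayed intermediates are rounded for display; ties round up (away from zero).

planetary set (20T centre, 19T on arm, 58T internal) — Willis relation
normalise by the input: solve with ω_sun = 1, then scale by 2662 rpm
ring teeth: 20 + 2·19 = 58
20(ω_sun−ω_arm) = −58(ω_ring−ω_arm),  ω_ring = 0, ω_sun = 1
20(1−ω_arm) = −58(0−ω_arm)  ⇒  78·ω_arm = 20  ⇒  ω_arm = 10/39
sun–planet mesh: 20·(1−10/39) = −19·(ω_p−ω_arm)  ⇒  ω_p−ω_arm = -580/741
scale: ω_p−ω_arm = -580/741 × 2662 rpm = -2083.6167 rpm

-2083.6167 rpm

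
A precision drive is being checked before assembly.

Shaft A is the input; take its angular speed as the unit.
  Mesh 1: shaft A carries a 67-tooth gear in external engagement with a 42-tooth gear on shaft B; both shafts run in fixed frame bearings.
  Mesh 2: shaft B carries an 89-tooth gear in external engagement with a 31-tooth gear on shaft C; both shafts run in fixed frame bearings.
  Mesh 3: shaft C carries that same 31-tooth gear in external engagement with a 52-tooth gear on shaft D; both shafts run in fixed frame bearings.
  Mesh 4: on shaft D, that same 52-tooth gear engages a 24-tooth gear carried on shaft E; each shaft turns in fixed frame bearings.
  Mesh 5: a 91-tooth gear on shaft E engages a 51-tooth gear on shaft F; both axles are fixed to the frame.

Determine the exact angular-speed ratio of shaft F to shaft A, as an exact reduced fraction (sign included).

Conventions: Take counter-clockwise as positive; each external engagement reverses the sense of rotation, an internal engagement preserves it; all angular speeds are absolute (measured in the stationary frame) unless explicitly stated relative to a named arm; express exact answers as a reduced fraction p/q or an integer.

-77519/7344

class = fixed-axis compound train [5 meshes; 5 ratios multiply, 5 sense flips]
mesh 1 [67T→42T]: running ratio 67/42, sense −
mesh 2 [89T→31T]: running ratio 5963/1302, sense +
mesh 3 [31T→52T]: running ratio 5963/2184, sense −
mesh 4 [52T→24T]: running ratio 5963/1008, sense +
mesh 5 [91T→51T]: running ratio 77519/7344, sense −
ω_out/ω_in = -77519/7344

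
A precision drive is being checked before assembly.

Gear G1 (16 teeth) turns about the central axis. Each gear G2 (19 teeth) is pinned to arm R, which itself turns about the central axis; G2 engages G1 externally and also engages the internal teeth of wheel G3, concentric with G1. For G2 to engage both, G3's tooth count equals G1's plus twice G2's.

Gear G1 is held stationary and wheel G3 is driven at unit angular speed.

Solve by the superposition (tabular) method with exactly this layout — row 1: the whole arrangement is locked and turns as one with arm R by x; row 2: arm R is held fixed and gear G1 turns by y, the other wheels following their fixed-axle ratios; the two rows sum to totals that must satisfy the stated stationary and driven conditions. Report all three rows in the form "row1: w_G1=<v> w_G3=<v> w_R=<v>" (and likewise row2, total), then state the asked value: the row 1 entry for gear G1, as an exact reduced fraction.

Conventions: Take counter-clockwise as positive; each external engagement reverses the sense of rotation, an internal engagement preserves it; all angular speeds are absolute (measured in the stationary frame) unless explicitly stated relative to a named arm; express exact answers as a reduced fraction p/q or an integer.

row1: w_G1=27/35 w_G3=27/35 w_R=27/35
row2: w_G1=-27/35 w_G3=8/35 w_R=0
total: w_G1=0 w_G3=1 w_R=27/35
asked value: 27/35

topology: planetary set — G1 16T / G2 19T / G3 54T, arm = carrier (Willis)
row 1 — lock + rotate with arm: ω_sun = ω_ring = ω_arm = x
superposition row 2 [arm held]: sun y, ring −(16/54)·y, arm 0
boundary: total ω_sun = x + y = 0 and total ω_ring = x − (16/54)·y = 1  ⇒  y = -27/35, x = 27/35
row 2 ring = −(16/54)·(-27/35) = 8/35
totals (row 1 + row 2): sun 27/35 + (-27/35) = 0, ring 27/35 + 8/35 = 1, arm 27/35 + 0 = 27/35
asked cell (row1, sun) = 27/35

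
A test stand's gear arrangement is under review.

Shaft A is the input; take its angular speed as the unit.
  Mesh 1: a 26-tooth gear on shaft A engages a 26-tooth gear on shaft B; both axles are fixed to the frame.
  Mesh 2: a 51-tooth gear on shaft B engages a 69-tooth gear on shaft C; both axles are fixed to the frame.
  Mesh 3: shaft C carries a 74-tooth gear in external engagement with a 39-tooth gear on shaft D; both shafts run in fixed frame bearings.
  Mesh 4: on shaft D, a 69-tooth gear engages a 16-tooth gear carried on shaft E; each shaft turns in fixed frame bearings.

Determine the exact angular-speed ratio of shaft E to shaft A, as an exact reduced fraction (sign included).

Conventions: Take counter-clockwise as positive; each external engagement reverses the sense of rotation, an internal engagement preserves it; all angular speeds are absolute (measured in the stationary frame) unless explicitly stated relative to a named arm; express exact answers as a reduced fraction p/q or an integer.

629/104

class = fixed-axis compound train [4 meshes; 4 ratios multiply, 4 sense flips]
mesh 1 [26T→26T]: running ratio 1, sense −
mesh 2 [51T→69T]: running ratio 17/23, sense +
mesh 3 [74T→39T]: running ratio 1258/897, sense −
mesh 4 [69T→16T]: running ratio 629/104, sense +
ω_out/ω_in = 629/104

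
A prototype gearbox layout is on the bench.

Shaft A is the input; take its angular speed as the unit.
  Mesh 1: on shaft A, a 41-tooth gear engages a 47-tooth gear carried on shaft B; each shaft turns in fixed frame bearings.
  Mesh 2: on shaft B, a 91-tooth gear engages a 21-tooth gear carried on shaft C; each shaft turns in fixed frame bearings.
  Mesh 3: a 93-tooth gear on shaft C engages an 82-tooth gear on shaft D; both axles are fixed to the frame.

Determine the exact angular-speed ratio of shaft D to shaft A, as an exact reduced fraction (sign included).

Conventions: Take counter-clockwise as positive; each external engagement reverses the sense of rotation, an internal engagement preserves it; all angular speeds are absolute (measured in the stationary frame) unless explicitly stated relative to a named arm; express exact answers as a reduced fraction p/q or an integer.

class = fixed-axis compound train [3 meshes; 3 ratios multiply, 3 sense flips]
mesh 1 [41T→47T]: running ratio 41/47, sense −
mesh 2 [91T→21T]: running ratio 533/141, sense +
mesh 3 [93T→82T]: running ratio 403/94, sense −
ω_out/ω_in = -403/94

-403/94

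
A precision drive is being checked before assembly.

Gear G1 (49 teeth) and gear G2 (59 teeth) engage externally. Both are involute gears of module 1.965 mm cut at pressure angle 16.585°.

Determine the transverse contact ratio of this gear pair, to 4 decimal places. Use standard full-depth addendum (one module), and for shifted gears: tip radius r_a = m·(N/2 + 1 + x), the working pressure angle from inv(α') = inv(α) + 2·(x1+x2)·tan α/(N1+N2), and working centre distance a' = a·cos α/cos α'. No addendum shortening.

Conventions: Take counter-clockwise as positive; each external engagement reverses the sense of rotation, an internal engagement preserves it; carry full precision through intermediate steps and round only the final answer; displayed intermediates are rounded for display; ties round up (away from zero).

single-mesh involute tooth geometry (49T engaging 59T at module 1.965)
base radii: r_b1 = 46.139644, r_b2 = 55.555897
tip radii: r_a1 = 50.107500, r_a2 = 59.932500
no profile shift: α' = α, a' = a
action lengths: √(r_a1²−r_b1²) = 19.542130, √(r_a2²−r_b2²) = 22.482144
base pitch p_b = π·m·cos α = 5.916407
CR = (19.542130 + 22.482144 − 106.110000·sin 16.58500°)/5.916407 = 1.983722
contact ratio ≈ 1.9837

1.9837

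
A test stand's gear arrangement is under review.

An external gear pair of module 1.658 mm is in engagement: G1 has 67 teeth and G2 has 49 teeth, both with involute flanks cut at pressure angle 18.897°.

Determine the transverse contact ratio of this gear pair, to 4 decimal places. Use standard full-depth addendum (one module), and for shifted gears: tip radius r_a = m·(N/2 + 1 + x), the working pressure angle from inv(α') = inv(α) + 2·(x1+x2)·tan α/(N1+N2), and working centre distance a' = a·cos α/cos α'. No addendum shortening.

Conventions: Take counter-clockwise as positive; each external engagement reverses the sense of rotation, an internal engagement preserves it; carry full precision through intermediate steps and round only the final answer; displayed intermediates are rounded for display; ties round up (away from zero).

1.8409

class = single-mesh tooth geometry [involute pair 67T × 49T, m = 1.658]
base radii: r_b1 = 52.549361, r_b2 = 38.431622
tip radii: r_a1 = 57.201000, r_a2 = 42.279000
no profile shift: α' = α, a' = a
action lengths: √(r_a1²−r_b1²) = 22.594669, √(r_a2²−r_b2²) = 17.621698
base pitch p_b = π·m·cos α = 4.928020
CR = (22.594669 + 17.621698 − 96.164000·sin 18.89700°)/4.928020 = 1.840888
contact ratio ≈ 1.8409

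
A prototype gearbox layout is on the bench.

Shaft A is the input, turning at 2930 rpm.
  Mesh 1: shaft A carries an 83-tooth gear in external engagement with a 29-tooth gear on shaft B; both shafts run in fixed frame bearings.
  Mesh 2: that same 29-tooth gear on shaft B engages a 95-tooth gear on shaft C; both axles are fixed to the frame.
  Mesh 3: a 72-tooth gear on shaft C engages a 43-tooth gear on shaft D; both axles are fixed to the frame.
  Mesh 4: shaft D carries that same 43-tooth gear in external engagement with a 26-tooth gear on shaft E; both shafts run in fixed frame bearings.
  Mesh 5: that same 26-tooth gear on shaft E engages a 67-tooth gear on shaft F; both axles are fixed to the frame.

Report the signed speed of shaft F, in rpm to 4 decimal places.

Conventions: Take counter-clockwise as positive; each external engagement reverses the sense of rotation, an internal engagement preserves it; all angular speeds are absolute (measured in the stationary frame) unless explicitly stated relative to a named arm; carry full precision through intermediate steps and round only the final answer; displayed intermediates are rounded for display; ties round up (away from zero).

-2750.9317 rpm

topology: fixed-axis compound train — 5 meshes, A→F
mesh 1 [83T→29T]: ω = 2930.0000×83/29 = 8385.8621 rpm, sense flips to −
mesh 2 [29T→95T]: ω = 8385.8621×29/95 = 2559.8947 rpm, sense flips to +
mesh 3 [72T→43T]: ω = 2559.8947×72/43 = 4286.3354 rpm, sense flips to −
mesh 4 [43T→26T]: ω = 4286.3354×43/26 = 7088.9393 rpm, sense flips to +
mesh 5 [26T→67T]: ω = 7088.9393×26/67 = 2750.9317 rpm, sense flips to −
signed output speed = -2750.9317 rpm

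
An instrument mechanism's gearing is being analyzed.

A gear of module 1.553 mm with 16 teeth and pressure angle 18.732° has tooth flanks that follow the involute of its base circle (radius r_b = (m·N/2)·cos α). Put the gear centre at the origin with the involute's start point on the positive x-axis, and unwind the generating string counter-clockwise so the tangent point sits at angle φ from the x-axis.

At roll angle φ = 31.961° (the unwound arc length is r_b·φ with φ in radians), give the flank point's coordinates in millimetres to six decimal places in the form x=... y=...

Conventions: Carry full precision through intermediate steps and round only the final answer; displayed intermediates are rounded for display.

x=13.456541 y=0.659816

class = single-mesh tooth geometry [base-circle involute, m = 1.553, 16T]
pitch radius r_p = m·N/2 = 1.553·16/2 = 12.424000
base radius r_b = r_p·cos α = 12.424000·cos 18.732° = 11.765914
roll angle φ = 31.961° = 0.55782468 rad
x = r_b·(cos φ + φ·sin φ) = 13.456541
y = r_b·(sin φ − φ·cos φ) = 0.659816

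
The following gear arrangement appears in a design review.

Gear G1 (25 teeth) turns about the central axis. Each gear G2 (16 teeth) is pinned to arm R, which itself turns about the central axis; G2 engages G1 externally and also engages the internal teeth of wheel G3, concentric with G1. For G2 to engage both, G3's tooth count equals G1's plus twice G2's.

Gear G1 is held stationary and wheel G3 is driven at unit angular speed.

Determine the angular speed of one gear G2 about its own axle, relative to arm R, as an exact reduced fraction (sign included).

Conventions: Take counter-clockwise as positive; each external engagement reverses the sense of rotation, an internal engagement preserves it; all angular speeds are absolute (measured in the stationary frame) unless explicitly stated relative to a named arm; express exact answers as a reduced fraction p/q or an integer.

topology: planetary set — G1 25T / G2 16T / G3 57T, arm = carrier (Willis)
ring teeth: 25 + 2·16 = 57
25(ω_sun−ω_arm) = −57(ω_ring−ω_arm),  ω_sun = 0, ω_ring = 1
25(0−ω_arm) = −57(1−ω_arm)  ⇒  82·ω_arm = 57  ⇒  ω_arm = 57/82
sun–planet mesh: 25·(0−57/82) = −16·(ω_p−ω_arm)  ⇒  ω_p−ω_arm = 1425/1312
exact speed ratio = 1425/1312

1425/1312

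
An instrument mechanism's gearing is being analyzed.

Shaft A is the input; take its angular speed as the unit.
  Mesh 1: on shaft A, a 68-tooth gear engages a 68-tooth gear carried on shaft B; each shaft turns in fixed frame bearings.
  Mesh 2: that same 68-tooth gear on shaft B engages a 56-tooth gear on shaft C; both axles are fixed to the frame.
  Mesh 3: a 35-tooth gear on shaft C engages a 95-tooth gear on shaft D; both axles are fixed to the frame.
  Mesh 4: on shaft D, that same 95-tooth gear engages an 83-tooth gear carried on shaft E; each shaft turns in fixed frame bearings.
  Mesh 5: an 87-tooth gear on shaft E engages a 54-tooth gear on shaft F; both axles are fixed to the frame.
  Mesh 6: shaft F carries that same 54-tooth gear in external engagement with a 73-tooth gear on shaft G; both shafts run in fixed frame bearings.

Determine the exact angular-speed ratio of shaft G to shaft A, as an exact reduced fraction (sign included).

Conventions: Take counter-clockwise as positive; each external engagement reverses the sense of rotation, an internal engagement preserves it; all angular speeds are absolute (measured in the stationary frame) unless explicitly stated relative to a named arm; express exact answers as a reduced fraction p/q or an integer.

7395/12118

class = fixed-axis compound train [6 meshes; 6 ratios multiply, 6 sense flips]
mesh 1 [68T→68T]: running ratio 1, sense −
mesh 2 [68T→56T]: running ratio 17/14, sense +
mesh 3 [35T→95T]: running ratio 17/38, sense −
mesh 4 [95T→83T]: running ratio 85/166, sense +
mesh 5 [87T→54T]: running ratio 2465/2988, sense −
mesh 6 [54T→73T]: running ratio 7395/12118, sense +
ω_out/ω_in = 7395/12118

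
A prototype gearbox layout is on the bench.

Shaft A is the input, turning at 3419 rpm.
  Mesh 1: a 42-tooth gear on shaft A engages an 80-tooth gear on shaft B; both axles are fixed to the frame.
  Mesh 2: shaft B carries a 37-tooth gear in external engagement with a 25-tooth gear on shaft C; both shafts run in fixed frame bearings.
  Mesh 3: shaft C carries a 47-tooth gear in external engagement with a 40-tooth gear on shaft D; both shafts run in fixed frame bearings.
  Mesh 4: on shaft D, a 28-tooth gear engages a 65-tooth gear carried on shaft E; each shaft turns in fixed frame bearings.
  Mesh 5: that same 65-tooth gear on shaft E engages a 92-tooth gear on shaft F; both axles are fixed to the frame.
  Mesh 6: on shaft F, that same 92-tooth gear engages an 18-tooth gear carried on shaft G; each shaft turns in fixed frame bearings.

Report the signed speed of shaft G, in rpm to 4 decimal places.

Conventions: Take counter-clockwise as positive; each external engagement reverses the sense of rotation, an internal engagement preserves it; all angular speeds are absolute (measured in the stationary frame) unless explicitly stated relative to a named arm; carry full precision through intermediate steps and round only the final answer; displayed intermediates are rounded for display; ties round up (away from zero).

+4855.6068 rpm

topology: fixed-axis compound train — 6 meshes, A→G
mesh 1 [42T→80T]: ω = 3419.0000×42/80 = 1794.9750 rpm, sense flips to −
mesh 2 [37T→25T]: ω = 1794.9750×37/25 = 2656.5630 rpm, sense flips to +
mesh 3 [47T→40T]: ω = 2656.5630×47/40 = 3121.4615 rpm, sense flips to −
mesh 4 [28T→65T]: ω = 3121.4615×28/65 = 1344.6296 rpm, sense flips to +
mesh 5 [65T→92T]: ω = 1344.6296×65/92 = 950.0100 rpm, sense flips to −
mesh 6 [92T→18T]: ω = 950.0100×92/18 = 4855.6068 rpm, sense flips to +
signed output speed = +4855.6068 rpm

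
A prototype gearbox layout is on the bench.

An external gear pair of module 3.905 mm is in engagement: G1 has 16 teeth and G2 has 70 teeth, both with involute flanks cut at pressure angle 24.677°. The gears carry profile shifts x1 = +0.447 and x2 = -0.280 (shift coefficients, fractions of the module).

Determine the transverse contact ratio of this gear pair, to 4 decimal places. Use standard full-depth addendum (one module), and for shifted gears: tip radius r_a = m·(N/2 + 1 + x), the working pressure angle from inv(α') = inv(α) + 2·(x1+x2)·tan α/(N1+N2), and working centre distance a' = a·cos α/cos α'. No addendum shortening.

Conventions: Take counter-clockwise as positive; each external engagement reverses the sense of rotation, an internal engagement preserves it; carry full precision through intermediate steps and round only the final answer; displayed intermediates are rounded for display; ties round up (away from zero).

topology: single-mesh involute geometry — m = 3.905, 16T/70T pair
base radii: r_b1 = 28.387033, r_b2 = 124.193271
tip radii: r_a1 = 36.890535, r_a2 = 139.486600
inv(α') = inv(24.677°) + 2·(+0.447-0.280)·tan α/(16+70) = 0.03055188  ⇒  α' = 25.15087°
a' = a·cos α / cos α' = 167.9150·cos 24.677°/cos 25.15087° = 168.561301
action lengths: √(r_a1²−r_b1²) = 23.560304, √(r_a2²−r_b2²) = 63.502306
base pitch p_b = π·m·cos α = 11.147562
CR = (23.560304 + 63.502306 − 168.561301·sin 25.15087°)/11.147562 = 1.383576
contact ratio ≈ 1.3836

1.3836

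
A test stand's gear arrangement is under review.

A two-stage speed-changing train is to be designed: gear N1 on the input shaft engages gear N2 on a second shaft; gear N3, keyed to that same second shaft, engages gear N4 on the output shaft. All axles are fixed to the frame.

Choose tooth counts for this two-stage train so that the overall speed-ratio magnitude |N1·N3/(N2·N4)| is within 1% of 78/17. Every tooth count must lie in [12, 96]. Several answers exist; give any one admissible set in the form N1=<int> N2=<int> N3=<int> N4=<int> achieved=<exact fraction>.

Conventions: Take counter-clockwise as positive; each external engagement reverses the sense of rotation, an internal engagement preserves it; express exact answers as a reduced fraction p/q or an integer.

topology: fixed-axis compound train — 2 stages, target 78/17
target = 78/17 in lowest terms: an exact hit needs N1·N3 = k·78 and N2·N4 = k·17 for one integer k, every count in [12, 96]; additionally prefer no 1:1 stage (N1 ≠ N2, N3 ≠ N4)
k = 1…11: no 1:1-free in-range split of k·78 and k·17 into factor pairs; take k = 12
k = 12: N1·N3 = 936 = 12·78, N2·N4 = 204 = 17·12
achieved = 12·78/(17·12) = 78/17; |achieved − target| = 0 ≤ 39/850 ✓

N1=12 N2=17 N3=78 N4=12 achieved=78/17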